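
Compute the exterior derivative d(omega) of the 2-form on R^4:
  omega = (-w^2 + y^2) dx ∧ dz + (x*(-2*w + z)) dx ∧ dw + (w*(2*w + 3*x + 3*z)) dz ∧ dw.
d(omega) = (-2*y) dx ∧ dy ∧ dz + (w - x) dx ∧ dz ∧ dw

For a 2-form omega = sum_{i<j} g_{ij} dx_i ∧ dx_j, the exterior derivative is
  d(omega) = sum_{i<j} d(g_{ij}) ∧ dx_i ∧ dx_j = sum_{i<j, k} (∂g_{ij}/∂x_k) dx_k ∧ dx_i ∧ dx_j.
Expand each term, using dx_k ∧ dx_i ∧ dx_j = sgn(permutation) dx_{(a)} ∧ dx_{(b)} ∧ dx_{(c)} with (a < b < c) sorted:
  d(-w^2 + y^2) includes (∂/∂y)(-w^2 + y^2) dy = (2*y) dy, which multiplied by dx ∧ dz gives (-2*y) dx ∧ dy ∧ dz
  d(-w^2 + y^2) includes (∂/∂w)(-w^2 + y^2) dw = (-2*w) dw, which multiplied by dx ∧ dz gives (-2*w) dx ∧ dz ∧ dw
  d(x*(-2*w + z)) includes (∂/∂z)(x*(-2*w + z)) dz = (x) dz, which multiplied by dx ∧ dw gives (-x) dx ∧ dz ∧ dw
  d(w*(2*w + 3*x + 3*z)) includes (∂/∂x)(w*(2*w + 3*x + 3*z)) dx = (3*w) dx, which multiplied by dz ∧ dw gives (3*w) dx ∧ dz ∧ dw
Collecting like 3-forms: d(omega) = (-2*y) dx ∧ dy ∧ dz + (w - x) dx ∧ dz ∧ dw.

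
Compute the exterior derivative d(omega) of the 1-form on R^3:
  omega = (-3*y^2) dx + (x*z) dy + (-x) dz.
d(omega) = (6*y + z) dx ∧ dy + (-1) dx ∧ dz + (-x) dy ∧ dz

For a 1-form omega = sum_i f_i dx_i, the exterior derivative is
  d(omega) = sum_{i < j} (∂f_j/∂x_i - ∂f_i/∂x_j) dx_i ∧ dx_j.
  coefficient of dx ∧ dy: ∂f_2/∂x - ∂f_1/∂y = ∂(x*z)/∂x - ∂(-3*y^2)/∂y = 6*y + z
  coefficient of dx ∧ dz: ∂f_3/∂x - ∂f_1/∂z = ∂(-x)/∂x - ∂(-3*y^2)/∂z = -1
  coefficient of dy ∧ dz: ∂f_3/∂y - ∂f_2/∂z = ∂(-x)/∂y - ∂(x*z)/∂z = -x
Assembling: d(omega) = (6*y + z) dx ∧ dy + (-1) dx ∧ dz + (-x) dy ∧ dz.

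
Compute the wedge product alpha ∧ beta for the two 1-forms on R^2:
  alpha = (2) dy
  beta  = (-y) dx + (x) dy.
alpha ∧ beta = (2*y) dx ∧ dy

Distribute the wedge, using dx_i ∧ dx_j = -dx_j ∧ dx_i and dx_i ∧ dx_i = 0. For each pair (i, j) with i < j, the coefficient of dx_i ∧ dx_j in alpha ∧ beta is (alpha_i * beta_j - alpha_j * beta_i). Collecting: alpha ∧ beta = (2*y) dx ∧ dy.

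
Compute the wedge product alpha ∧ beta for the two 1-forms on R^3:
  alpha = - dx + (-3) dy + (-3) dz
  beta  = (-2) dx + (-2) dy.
alpha ∧ beta = (-4) dx ∧ dy + (-6) dx ∧ dz + (-6) dy ∧ dz

Distribute the wedge, using dx_i ∧ dx_j = -dx_j ∧ dx_i and dx_i ∧ dx_i = 0. For each pair (i, j) with i < j, the coefficient of dx_i ∧ dx_j in alpha ∧ beta is (alpha_i * beta_j - alpha_j * beta_i). Collecting: alpha ∧ beta = (-4) dx ∧ dy + (-6) dx ∧ dz + (-6) dy ∧ dz.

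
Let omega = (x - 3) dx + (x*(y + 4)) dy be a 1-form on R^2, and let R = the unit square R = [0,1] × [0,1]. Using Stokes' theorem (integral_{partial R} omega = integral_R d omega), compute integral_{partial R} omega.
integral_(partial R) omega = 9/2

Stokes: integral_partial_R omega = integral_R d omega with d omega = (∂Q/∂x - ∂P/∂y) dx ∧ dy.
  ∂Q/∂x = y + 4
  ∂P/∂y = 0
  integrand = ∂Q/∂x - ∂P/∂y = y + 4.
Integrating over R: integral_0^1 integral_0^1 (y + 4) dx dy = 9/2.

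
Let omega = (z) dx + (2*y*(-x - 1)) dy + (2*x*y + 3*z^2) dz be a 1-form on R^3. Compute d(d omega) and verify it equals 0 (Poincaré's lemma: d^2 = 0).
d(d omega) = 0

Step 1: d omega = sum_{i<j} (∂f_j/∂x_i - ∂f_i/∂x_j) dx_i ∧ dx_j:
  coeff of dx ∧ dy: -2*y
  coeff of dx ∧ dz: 2*y - 1
  coeff of dy ∧ dz: 2*x
Step 2: Apply d again to each 2-form coefficient. The only possible 3-form in R^3 is dx ∧ dy ∧ dz, with coefficient
  ∂(coeff of dy∧dz)/∂x - ∂(coeff of dx∧dz)/∂y + ∂(coeff of dx∧dy)/∂z
  = ∂/∂x (2*x) - ∂/∂y (2*y - 1) + ∂/∂z (-2*y).
Each of these terms simplifies to sums of mixed partials that cancel in pairs. The result is 0 (by equality of mixed partials for smooth functions — Schwarz / Clairaut).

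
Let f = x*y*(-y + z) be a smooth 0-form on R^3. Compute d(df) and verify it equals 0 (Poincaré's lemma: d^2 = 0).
d(df) = 0

Step 1: df = sum_i (∂f/∂x_i) dx_i = (y*(-y + z)) dx + (x*(-2*y + z)) dy + (x*y) dz.
Step 2: Apply d again. Using the 1-form formula, the coefficient of dx ∧ dy in d(df) is ∂^2 f/∂x ∂y - ∂^2 f/∂y ∂x = (-2*y + z) - (-2*y + z) = 0 (equality of mixed partials for smooth f).
Similarly for dx ∧ dz and dy ∧ dz — all coefficients vanish. So d(df) = 0.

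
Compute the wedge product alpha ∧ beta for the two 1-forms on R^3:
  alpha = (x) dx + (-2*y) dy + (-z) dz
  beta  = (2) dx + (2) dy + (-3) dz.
alpha ∧ beta = (2*x + 4*y) dx ∧ dy + (-3*x + 2*z) dx ∧ dz + (6*y + 2*z) dy ∧ dz

Distribute the wedge, using dx_i ∧ dx_j = -dx_j ∧ dx_i and dx_i ∧ dx_i = 0. For each pair (i, j) with i < j, the coefficient of dx_i ∧ dx_j in alpha ∧ beta is (alpha_i * beta_j - alpha_j * beta_i). Collecting: alpha ∧ beta = (2*x + 4*y) dx ∧ dy + (-3*x + 2*z) dx ∧ dz + (6*y + 2*z) dy ∧ dz.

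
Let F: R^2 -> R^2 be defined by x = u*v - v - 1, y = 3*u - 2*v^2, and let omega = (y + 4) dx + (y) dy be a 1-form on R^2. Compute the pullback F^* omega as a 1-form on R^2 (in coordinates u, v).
F^* omega = (3*u*v + 9*u - 2*v^3 - 6*v^2 + 4*v) du + (3*u^2 - 2*u*v^2 - 12*u*v + u + 8*v^3 + 2*v^2 - 4) dv

Using F^*(f dg) = (f ∘ F) d(g ∘ F), substitute each coordinate x_i by F_i(u, v) in f_i, and replace dx_i by d F_i = (∂F_i/∂u) du + (∂F_i/∂v) dv.
  For the x component: f_1(F) = 3*u - 2*v^2 + 4; d F_1 = (v) du + (u - 1) dv
  For the y component: f_2(F) = 3*u - 2*v^2; d F_2 = (3) du + (-4*v) dv
Combining and collecting du, dv coefficients:
  coeff of du: 3*u*v + 9*u - 2*v^3 - 6*v^2 + 4*v
  coeff of dv: 3*u^2 - 2*u*v^2 - 12*u*v + u + 8*v^3 + 2*v^2 - 4
F^* omega = (3*u*v + 9*u - 2*v^3 - 6*v^2 + 4*v) du + (3*u^2 - 2*u*v^2 - 12*u*v + u + 8*v^3 + 2*v^2 - 4) dv.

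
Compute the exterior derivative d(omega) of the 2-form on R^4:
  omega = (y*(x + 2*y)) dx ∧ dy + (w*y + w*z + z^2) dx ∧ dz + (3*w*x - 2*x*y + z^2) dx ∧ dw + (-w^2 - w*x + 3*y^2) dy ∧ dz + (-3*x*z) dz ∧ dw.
d(omega) = (-2*w) dx ∧ dy ∧ dz + (y - 4*z) dx ∧ dz ∧ dw + (2*x) dx ∧ dy ∧ dw + (-2*w - x) dy ∧ dz ∧ dw

For a 2-form omega = sum_{i<j} g_{ij} dx_i ∧ dx_j, the exterior derivative is
  d(omega) = sum_{i<j} d(g_{ij}) ∧ dx_i ∧ dx_j = sum_{i<j, k} (∂g_{ij}/∂x_k) dx_k ∧ dx_i ∧ dx_j.
Expand each term, using dx_k ∧ dx_i ∧ dx_j = sgn(permutation) dx_{(a)} ∧ dx_{(b)} ∧ dx_{(c)} with (a < b < c) sorted:
  d(w*y + w*z + z^2) includes (∂/∂y)(w*y + w*z + z^2) dy = (w) dy, which multiplied by dx ∧ dz gives (-w) dx ∧ dy ∧ dz
  d(w*y + w*z + z^2) includes (∂/∂w)(w*y + w*z + z^2) dw = (y + z) dw, which multiplied by dx ∧ dz gives (y + z) dx ∧ dz ∧ dw
  d(3*w*x - 2*x*y + z^2) includes (∂/∂y)(3*w*x - 2*x*y + z^2) dy = (-2*x) dy, which multiplied by dx ∧ dw gives (2*x) dx ∧ dy ∧ dw
  d(3*w*x - 2*x*y + z^2) includes (∂/∂z)(3*w*x - 2*x*y + z^2) dz = (2*z) dz, which multiplied by dx ∧ dw gives (-2*z) dx ∧ dz ∧ dw
  d(-w^2 - w*x + 3*y^2) includes (∂/∂x)(-w^2 - w*x + 3*y^2) dx = (-w) dx, which multiplied by dy ∧ dz gives (-w) dx ∧ dy ∧ dz
  d(-w^2 - w*x + 3*y^2) includes (∂/∂w)(-w^2 - w*x + 3*y^2) dw = (-2*w - x) dw, which multiplied by dy ∧ dz gives (-2*w - x) dy ∧ dz ∧ dw
  d(-3*x*z) includes (∂/∂x)(-3*x*z) dx = (-3*z) dx, which multiplied by dz ∧ dw gives (-3*z) dx ∧ dz ∧ dw
Collecting like 3-forms: d(omega) = (-2*w) dx ∧ dy ∧ dz + (y - 4*z) dx ∧ dz ∧ dw + (2*x) dx ∧ dy ∧ dw + (-2*w - x) dy ∧ dz ∧ dw.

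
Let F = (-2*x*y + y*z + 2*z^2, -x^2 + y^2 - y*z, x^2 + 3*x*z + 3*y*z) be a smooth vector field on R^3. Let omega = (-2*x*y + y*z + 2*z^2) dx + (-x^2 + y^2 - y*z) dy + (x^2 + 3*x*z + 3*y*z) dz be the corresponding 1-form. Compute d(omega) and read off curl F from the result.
d(omega) = (y + 3*z) dy ∧ dz + (-2*x + y + z) dz ∧ dx + (-z) dx ∧ dy; curl F = (y + 3*z, -2*x + y + z, -z)

d omega = sum_{i<j} (∂f_j/∂x_i - ∂f_i/∂x_j) dx_i ∧ dx_j. Under the identification (dy ∧ dz, dz ∧ dx, dx ∧ dy) ↔ (e_x, e_y, e_z), the coefficients are exactly the components of curl F. Compute:
  ∂R/∂y - ∂Q/∂z = (3*z) - (-y) = y + 3*z
  ∂P/∂z - ∂R/∂x = (y + 4*z) - (2*x + 3*z) = -2*x + y + z
  ∂Q/∂x - ∂P/∂y = (-2*x) - (-2*x + z) = -z.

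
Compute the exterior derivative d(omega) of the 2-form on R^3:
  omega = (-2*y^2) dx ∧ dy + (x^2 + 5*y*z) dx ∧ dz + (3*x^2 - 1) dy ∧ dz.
d(omega) = (6*x - 5*z) dx ∧ dy ∧ dz

For a 2-form omega = sum_{i<j} g_{ij} dx_i ∧ dx_j, the exterior derivative is
  d(omega) = sum_{i<j} d(g_{ij}) ∧ dx_i ∧ dx_j = sum_{i<j, k} (∂g_{ij}/∂x_k) dx_k ∧ dx_i ∧ dx_j.
Expand each term, using dx_k ∧ dx_i ∧ dx_j = sgn(permutation) dx_{(a)} ∧ dx_{(b)} ∧ dx_{(c)} with (a < b < c) sorted:
  d(x^2 + 5*y*z) includes (∂/∂y)(x^2 + 5*y*z) dy = (5*z) dy, which multiplied by dx ∧ dz gives (-5*z) dx ∧ dy ∧ dz
  d(3*x^2 - 1) includes (∂/∂x)(3*x^2 - 1) dx = (6*x) dx, which multiplied by dy ∧ dz gives (6*x) dx ∧ dy ∧ dz
Collecting like 3-forms: d(omega) = (6*x - 5*z) dx ∧ dy ∧ dz.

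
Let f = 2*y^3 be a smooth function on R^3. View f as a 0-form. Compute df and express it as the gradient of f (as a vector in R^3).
df = (0) dx + (6*y^2) dy + (0) dz; grad f = (0, 6*y^2, 0)

For a 0-form f, d f = (∂f/∂x) dx + (∂f/∂y) dy + (∂f/∂z) dz. The components of the vector representation are exactly the entries of grad f in Cartesian coordinates:
  ∂f/∂x = 0
  ∂f/∂y = 6*y^2
  ∂f/∂z = 0.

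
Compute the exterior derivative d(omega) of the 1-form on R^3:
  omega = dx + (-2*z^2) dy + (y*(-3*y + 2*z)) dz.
d(omega) = (-6*y + 6*z) dy ∧ dz

For a 1-form omega = sum_i f_i dx_i, the exterior derivative is
  d(omega) = sum_{i < j} (∂f_j/∂x_i - ∂f_i/∂x_j) dx_i ∧ dx_j.
  coefficient of dy ∧ dz: ∂f_3/∂y - ∂f_2/∂z = ∂(y*(-3*y + 2*z))/∂y - ∂(-2*z^2)/∂z = -6*y + 6*z
Assembling: d(omega) = (-6*y + 6*z) dy ∧ dz.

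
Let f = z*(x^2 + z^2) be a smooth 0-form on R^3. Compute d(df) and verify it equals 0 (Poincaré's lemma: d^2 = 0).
d(df) = 0

Step 1: df = sum_i (∂f/∂x_i) dx_i = (2*x*z) dx + (0) dy + (x^2 + 3*z^2) dz.
Step 2: Apply d again. Using the 1-form formula, the coefficient of dx ∧ dy in d(df) is ∂^2 f/∂x ∂y - ∂^2 f/∂y ∂x = (0) - (0) = 0 (equality of mixed partials for smooth f).
Similarly for dx ∧ dz and dy ∧ dz — all coefficients vanish. So d(df) = 0.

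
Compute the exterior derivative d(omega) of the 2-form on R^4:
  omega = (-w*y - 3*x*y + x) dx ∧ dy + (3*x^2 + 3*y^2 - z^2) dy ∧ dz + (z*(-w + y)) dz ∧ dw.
d(omega) = (-y) dx ∧ dy ∧ dw + (6*x) dx ∧ dy ∧ dz + (z) dy ∧ dz ∧ dw

For a 2-form omega = sum_{i<j} g_{ij} dx_i ∧ dx_j, the exterior derivative is
  d(omega) = sum_{i<j} d(g_{ij}) ∧ dx_i ∧ dx_j = sum_{i<j, k} (∂g_{ij}/∂x_k) dx_k ∧ dx_i ∧ dx_j.
Expand each term, using dx_k ∧ dx_i ∧ dx_j = sgn(permutation) dx_{(a)} ∧ dx_{(b)} ∧ dx_{(c)} with (a < b < c) sorted:
  d(-w*y - 3*x*y + x) includes (∂/∂w)(-w*y - 3*x*y + x) dw = (-y) dw, which multiplied by dx ∧ dy gives (-y) dx ∧ dy ∧ dw
  d(3*x^2 + 3*y^2 - z^2) includes (∂/∂x)(3*x^2 + 3*y^2 - z^2) dx = (6*x) dx, which multiplied by dy ∧ dz gives (6*x) dx ∧ dy ∧ dz
  d(z*(-w + y)) includes (∂/∂y)(z*(-w + y)) dy = (z) dy, which multiplied by dz ∧ dw gives (z) dy ∧ dz ∧ dw
Collecting like 3-forms: d(omega) = (-y) dx ∧ dy ∧ dw + (6*x) dx ∧ dy ∧ dz + (z) dy ∧ dz ∧ dw.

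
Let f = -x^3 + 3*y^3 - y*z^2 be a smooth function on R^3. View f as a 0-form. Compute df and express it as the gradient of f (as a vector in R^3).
df = (-3*x^2) dx + (9*y^2 - z^2) dy + (-2*y*z) dz; grad f = (-3*x^2, 9*y^2 - z^2, -2*y*z)

For a 0-form f, d f = (∂f/∂x) dx + (∂f/∂y) dy + (∂f/∂z) dz. The components of the vector representation are exactly the entries of grad f in Cartesian coordinates:
  ∂f/∂x = -3*x^2
  ∂f/∂y = 9*y^2 - z^2
  ∂f/∂z = -2*y*z.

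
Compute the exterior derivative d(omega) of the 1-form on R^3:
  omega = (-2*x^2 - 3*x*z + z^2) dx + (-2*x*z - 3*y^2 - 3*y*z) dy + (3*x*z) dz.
d(omega) = (-2*z) dx ∧ dy + (3*x + z) dx ∧ dz + (2*x + 3*y) dy ∧ dz

For a 1-form omega = sum_i f_i dx_i, the exterior derivative is
  d(omega) = sum_{i < j} (∂f_j/∂x_i - ∂f_i/∂x_j) dx_i ∧ dx_j.
  coefficient of dx ∧ dy: ∂f_2/∂x - ∂f_1/∂y = ∂(-2*x*z - 3*y^2 - 3*y*z)/∂x - ∂(-2*x^2 - 3*x*z + z^2)/∂y = -2*z
  coefficient of dx ∧ dz: ∂f_3/∂x - ∂f_1/∂z = ∂(3*x*z)/∂x - ∂(-2*x^2 - 3*x*z + z^2)/∂z = 3*x + z
  coefficient of dy ∧ dz: ∂f_3/∂y - ∂f_2/∂z = ∂(3*x*z)/∂y - ∂(-2*x*z - 3*y^2 - 3*y*z)/∂z = 2*x + 3*y
Assembling: d(omega) = (-2*z) dx ∧ dy + (3*x + z) dx ∧ dz + (2*x + 3*y) dy ∧ dz.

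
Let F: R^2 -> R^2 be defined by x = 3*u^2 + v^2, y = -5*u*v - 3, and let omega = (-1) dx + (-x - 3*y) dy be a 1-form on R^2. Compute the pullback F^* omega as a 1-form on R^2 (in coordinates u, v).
F^* omega = (15*u^2*v - 75*u*v^2 - 6*u + 5*v^3 - 45*v) du + (15*u^3 - 75*u^2*v + 5*u*v^2 - 45*u - 2*v) dv

Using F^*(f dg) = (f ∘ F) d(g ∘ F), substitute each coordinate x_i by F_i(u, v) in f_i, and replace dx_i by d F_i = (∂F_i/∂u) du + (∂F_i/∂v) dv.
  For the x component: f_1(F) = -1; d F_1 = (6*u) du + (2*v) dv
  For the y component: f_2(F) = -3*u^2 + 15*u*v - v^2 + 9; d F_2 = (-5*v) du + (-5*u) dv
Combining and collecting du, dv coefficients:
  coeff of du: 15*u^2*v - 75*u*v^2 - 6*u + 5*v^3 - 45*v
  coeff of dv: 15*u^3 - 75*u^2*v + 5*u*v^2 - 45*u - 2*v
F^* omega = (15*u^2*v - 75*u*v^2 - 6*u + 5*v^3 - 45*v) du + (15*u^3 - 75*u^2*v + 5*u*v^2 - 45*u - 2*v) dv.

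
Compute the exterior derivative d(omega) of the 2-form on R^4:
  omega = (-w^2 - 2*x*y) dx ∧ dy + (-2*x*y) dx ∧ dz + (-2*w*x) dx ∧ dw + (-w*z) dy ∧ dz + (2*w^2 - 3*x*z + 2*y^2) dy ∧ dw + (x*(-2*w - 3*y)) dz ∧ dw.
d(omega) = (-2*w - 3*z) dx ∧ dy ∧ dw + (2*x) dx ∧ dy ∧ dz + (-z) dy ∧ dz ∧ dw + (-2*w - 3*y) dx ∧ dz ∧ dw

For a 2-form omega = sum_{i<j} g_{ij} dx_i ∧ dx_j, the exterior derivative is
  d(omega) = sum_{i<j} d(g_{ij}) ∧ dx_i ∧ dx_j = sum_{i<j, k} (∂g_{ij}/∂x_k) dx_k ∧ dx_i ∧ dx_j.
Expand each term, using dx_k ∧ dx_i ∧ dx_j = sgn(permutation) dx_{(a)} ∧ dx_{(b)} ∧ dx_{(c)} with (a < b < c) sorted:
  d(-w^2 - 2*x*y) includes (∂/∂w)(-w^2 - 2*x*y) dw = (-2*w) dw, which multiplied by dx ∧ dy gives (-2*w) dx ∧ dy ∧ dw
  d(-2*x*y) includes (∂/∂y)(-2*x*y) dy = (-2*x) dy, which multiplied by dx ∧ dz gives (2*x) dx ∧ dy ∧ dz
  d(-w*z) includes (∂/∂w)(-w*z) dw = (-z) dw, which multiplied by dy ∧ dz gives (-z) dy ∧ dz ∧ dw
  d(2*w^2 - 3*x*z + 2*y^2) includes (∂/∂x)(2*w^2 - 3*x*z + 2*y^2) dx = (-3*z) dx, which multiplied by dy ∧ dw gives (-3*z) dx ∧ dy ∧ dw
  d(2*w^2 - 3*x*z + 2*y^2) includes (∂/∂z)(2*w^2 - 3*x*z + 2*y^2) dz = (-3*x) dz, which multiplied by dy ∧ dw gives (3*x) dy ∧ dz ∧ dw
  d(x*(-2*w - 3*y)) includes (∂/∂x)(x*(-2*w - 3*y)) dx = (-2*w - 3*y) dx, which multiplied by dz ∧ dw gives (-2*w - 3*y) dx ∧ dz ∧ dw
  d(x*(-2*w - 3*y)) includes (∂/∂y)(x*(-2*w - 3*y)) dy = (-3*x) dy, which multiplied by dz ∧ dw gives (-3*x) dy ∧ dz ∧ dw
Collecting like 3-forms: d(omega) = (-2*w - 3*z) dx ∧ dy ∧ dw + (2*x) dx ∧ dy ∧ dz + (-z) dy ∧ dz ∧ dw + (-2*w - 3*y) dx ∧ dz ∧ dw.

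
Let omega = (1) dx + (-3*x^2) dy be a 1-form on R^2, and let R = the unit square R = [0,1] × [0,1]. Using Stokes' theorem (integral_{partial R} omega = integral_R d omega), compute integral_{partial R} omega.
integral_(partial R) omega = -3

Stokes: integral_partial_R omega = integral_R d omega with d omega = (∂Q/∂x - ∂P/∂y) dx ∧ dy.
  ∂Q/∂x = -6*x
  ∂P/∂y = 0
  integrand = ∂Q/∂x - ∂P/∂y = -6*x.
Integrating over R: integral_0^1 integral_0^1 (-6*x) dx dy = -3.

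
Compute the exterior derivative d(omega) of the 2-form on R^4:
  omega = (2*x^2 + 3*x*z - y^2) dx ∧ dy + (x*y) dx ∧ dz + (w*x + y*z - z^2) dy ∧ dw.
d(omega) = (2*x) dx ∧ dy ∧ dz + (w) dx ∧ dy ∧ dw + (-y + 2*z) dy ∧ dz ∧ dw

For a 2-form omega = sum_{i<j} g_{ij} dx_i ∧ dx_j, the exterior derivative is
  d(omega) = sum_{i<j} d(g_{ij}) ∧ dx_i ∧ dx_j = sum_{i<j, k} (∂g_{ij}/∂x_k) dx_k ∧ dx_i ∧ dx_j.
Expand each term, using dx_k ∧ dx_i ∧ dx_j = sgn(permutation) dx_{(a)} ∧ dx_{(b)} ∧ dx_{(c)} with (a < b < c) sorted:
  d(2*x^2 + 3*x*z - y^2) includes (∂/∂z)(2*x^2 + 3*x*z - y^2) dz = (3*x) dz, which multiplied by dx ∧ dy gives (3*x) dx ∧ dy ∧ dz
  d(x*y) includes (∂/∂y)(x*y) dy = (x) dy, which multiplied by dx ∧ dz gives (-x) dx ∧ dy ∧ dz
  d(w*x + y*z - z^2) includes (∂/∂x)(w*x + y*z - z^2) dx = (w) dx, which multiplied by dy ∧ dw gives (w) dx ∧ dy ∧ dw
  d(w*x + y*z - z^2) includes (∂/∂z)(w*x + y*z - z^2) dz = (y - 2*z) dz, which multiplied by dy ∧ dw gives (-y + 2*z) dy ∧ dz ∧ dw
Collecting like 3-forms: d(omega) = (2*x) dx ∧ dy ∧ dz + (w) dx ∧ dy ∧ dw + (-y + 2*z) dy ∧ dz ∧ dw.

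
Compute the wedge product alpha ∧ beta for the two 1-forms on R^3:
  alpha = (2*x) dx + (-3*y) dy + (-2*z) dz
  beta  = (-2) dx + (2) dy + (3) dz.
alpha ∧ beta = (4*x - 6*y) dx ∧ dy + (6*x - 4*z) dx ∧ dz + (-9*y + 4*z) dy ∧ dz

Distribute the wedge, using dx_i ∧ dx_j = -dx_j ∧ dx_i and dx_i ∧ dx_i = 0. For each pair (i, j) with i < j, the coefficient of dx_i ∧ dx_j in alpha ∧ beta is (alpha_i * beta_j - alpha_j * beta_i). Collecting: alpha ∧ beta = (4*x - 6*y) dx ∧ dy + (6*x - 4*z) dx ∧ dz + (-9*y + 4*z) dy ∧ dz.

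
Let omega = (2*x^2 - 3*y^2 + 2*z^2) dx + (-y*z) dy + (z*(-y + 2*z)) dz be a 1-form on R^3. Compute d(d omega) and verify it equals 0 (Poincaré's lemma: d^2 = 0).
d(d omega) = 0

Step 1: d omega = sum_{i<j} (∂f_j/∂x_i - ∂f_i/∂x_j) dx_i ∧ dx_j:
  coeff of dx ∧ dy: 6*y
  coeff of dx ∧ dz: -4*z
  coeff of dy ∧ dz: y - z
Step 2: Apply d again to each 2-form coefficient. The only possible 3-form in R^3 is dx ∧ dy ∧ dz, with coefficient
  ∂(coeff of dy∧dz)/∂x - ∂(coeff of dx∧dz)/∂y + ∂(coeff of dx∧dy)/∂z
  = ∂/∂x (y - z) - ∂/∂y (-4*z) + ∂/∂z (6*y).
Each of these terms simplifies to sums of mixed partials that cancel in pairs. The result is 0 (by equality of mixed partials for smooth functions — Schwarz / Clairaut).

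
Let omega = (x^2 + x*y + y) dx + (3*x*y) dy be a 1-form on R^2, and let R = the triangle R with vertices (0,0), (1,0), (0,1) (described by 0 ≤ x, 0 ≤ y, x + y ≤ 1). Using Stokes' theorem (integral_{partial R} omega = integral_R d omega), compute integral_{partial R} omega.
integral_(partial R) omega = -1/6

Stokes: integral_partial_R omega = integral_R d omega with d omega = (∂Q/∂x - ∂P/∂y) dx ∧ dy.
  ∂Q/∂x = 3*y
  ∂P/∂y = x + 1
  integrand = ∂Q/∂x - ∂P/∂y = -x + 3*y - 1.
Integrating over R: integral_0^1 integral_0^{1-x} (-x + 3*y - 1) dy dx = -1/6.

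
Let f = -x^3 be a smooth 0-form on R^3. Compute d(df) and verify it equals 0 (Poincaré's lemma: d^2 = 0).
d(df) = 0

Step 1: df = sum_i (∂f/∂x_i) dx_i = (-3*x^2) dx + (0) dy + (0) dz.
Step 2: Apply d again. Using the 1-form formula, the coefficient of dx ∧ dy in d(df) is ∂^2 f/∂x ∂y - ∂^2 f/∂y ∂x = (0) - (0) = 0 (equality of mixed partials for smooth f).
Similarly for dx ∧ dz and dy ∧ dz — all coefficients vanish. So d(df) = 0.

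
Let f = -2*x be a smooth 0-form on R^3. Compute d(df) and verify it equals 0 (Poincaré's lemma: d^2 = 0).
d(df) = 0

Step 1: df = sum_i (∂f/∂x_i) dx_i = (-2) dx + (0) dy + (0) dz.
Step 2: Apply d again. Using the 1-form formula, the coefficient of dx ∧ dy in d(df) is ∂^2 f/∂x ∂y - ∂^2 f/∂y ∂x = (0) - (0) = 0 (equality of mixed partials for smooth f).
Similarly for dx ∧ dz and dy ∧ dz — all coefficients vanish. So d(df) = 0.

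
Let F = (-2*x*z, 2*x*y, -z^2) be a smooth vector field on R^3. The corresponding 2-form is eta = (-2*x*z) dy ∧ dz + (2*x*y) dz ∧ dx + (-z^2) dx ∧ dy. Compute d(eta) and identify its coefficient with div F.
d(eta) = (2*x - 4*z) dx ∧ dy ∧ dz; div F = 2*x - 4*z

For a 2-form in R^3 of the form above, applying d gives a 3-form with coefficient ∂P/∂x + ∂Q/∂y + ∂R/∂z:
  ∂P/∂x = -2*z
  ∂Q/∂y = 2*x
  ∂R/∂z = -2*z
Sum = 2*x - 4*z, which is exactly div F.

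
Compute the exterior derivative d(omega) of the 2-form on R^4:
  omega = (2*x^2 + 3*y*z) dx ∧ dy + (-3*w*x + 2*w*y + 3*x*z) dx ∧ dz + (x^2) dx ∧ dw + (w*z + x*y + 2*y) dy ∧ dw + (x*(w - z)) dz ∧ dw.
d(omega) = (-2*w + 3*y) dx ∧ dy ∧ dz + (w - 3*x + 2*y - z) dx ∧ dz ∧ dw + (y) dx ∧ dy ∧ dw + (-w) dy ∧ dz ∧ dw

For a 2-form omega = sum_{i<j} g_{ij} dx_i ∧ dx_j, the exterior derivative is
  d(omega) = sum_{i<j} d(g_{ij}) ∧ dx_i ∧ dx_j = sum_{i<j, k} (∂g_{ij}/∂x_k) dx_k ∧ dx_i ∧ dx_j.
Expand each term, using dx_k ∧ dx_i ∧ dx_j = sgn(permutation) dx_{(a)} ∧ dx_{(b)} ∧ dx_{(c)} with (a < b < c) sorted:
  d(2*x^2 + 3*y*z) includes (∂/∂z)(2*x^2 + 3*y*z) dz = (3*y) dz, which multiplied by dx ∧ dy gives (3*y) dx ∧ dy ∧ dz
  d(-3*w*x + 2*w*y + 3*x*z) includes (∂/∂y)(-3*w*x + 2*w*y + 3*x*z) dy = (2*w) dy, which multiplied by dx ∧ dz gives (-2*w) dx ∧ dy ∧ dz
  d(-3*w*x + 2*w*y + 3*x*z) includes (∂/∂w)(-3*w*x + 2*w*y + 3*x*z) dw = (-3*x + 2*y) dw, which multiplied by dx ∧ dz gives (-3*x + 2*y) dx ∧ dz ∧ dw
  d(w*z + x*y + 2*y) includes (∂/∂x)(w*z + x*y + 2*y) dx = (y) dx, which multiplied by dy ∧ dw gives (y) dx ∧ dy ∧ dw
  d(w*z + x*y + 2*y) includes (∂/∂z)(w*z + x*y + 2*y) dz = (w) dz, which multiplied by dy ∧ dw gives (-w) dy ∧ dz ∧ dw
  d(x*(w - z)) includes (∂/∂x)(x*(w - z)) dx = (w - z) dx, which multiplied by dz ∧ dw gives (w - z) dx ∧ dz ∧ dw
Collecting like 3-forms: d(omega) = (-2*w + 3*y) dx ∧ dy ∧ dz + (w - 3*x + 2*y - z) dx ∧ dz ∧ dw + (y) dx ∧ dy ∧ dw + (-w) dy ∧ dz ∧ dw.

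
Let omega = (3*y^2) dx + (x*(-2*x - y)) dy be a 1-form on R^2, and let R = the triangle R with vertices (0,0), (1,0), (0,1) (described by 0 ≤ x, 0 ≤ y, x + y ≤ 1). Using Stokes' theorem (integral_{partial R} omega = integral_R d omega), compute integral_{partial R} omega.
integral_(partial R) omega = -11/6

Stokes: integral_partial_R omega = integral_R d omega with d omega = (∂Q/∂x - ∂P/∂y) dx ∧ dy.
  ∂Q/∂x = -4*x - y
  ∂P/∂y = 6*y
  integrand = ∂Q/∂x - ∂P/∂y = -4*x - 7*y.
Integrating over R: integral_0^1 integral_0^{1-x} (-4*x - 7*y) dy dx = -11/6.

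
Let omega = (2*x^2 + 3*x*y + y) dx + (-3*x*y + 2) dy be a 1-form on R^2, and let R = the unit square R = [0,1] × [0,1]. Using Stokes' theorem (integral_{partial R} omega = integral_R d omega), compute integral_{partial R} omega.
integral_(partial R) omega = -4

Stokes: integral_partial_R omega = integral_R d omega with d omega = (∂Q/∂x - ∂P/∂y) dx ∧ dy.
  ∂Q/∂x = -3*y
  ∂P/∂y = 3*x + 1
  integrand = ∂Q/∂x - ∂P/∂y = -3*x - 3*y - 1.
Integrating over R: integral_0^1 integral_0^1 (-3*x - 3*y - 1) dx dy = -4.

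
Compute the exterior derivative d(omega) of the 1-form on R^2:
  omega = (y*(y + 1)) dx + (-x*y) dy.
d(omega) = (-3*y - 1) dx ∧ dy

For a 1-form omega = sum_i f_i dx_i, the exterior derivative is
  d(omega) = sum_{i < j} (∂f_j/∂x_i - ∂f_i/∂x_j) dx_i ∧ dx_j.
  coefficient of dx ∧ dy: ∂f_2/∂x - ∂f_1/∂y = ∂(-x*y)/∂x - ∂(y*(y + 1))/∂y = -3*y - 1
Assembling: d(omega) = (-3*y - 1) dx ∧ dy.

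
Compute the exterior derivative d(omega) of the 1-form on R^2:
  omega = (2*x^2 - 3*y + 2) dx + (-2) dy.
d(omega) = (3) dx ∧ dy

For a 1-form omega = sum_i f_i dx_i, the exterior derivative is
  d(omega) = sum_{i < j} (∂f_j/∂x_i - ∂f_i/∂x_j) dx_i ∧ dx_j.
  coefficient of dx ∧ dy: ∂f_2/∂x - ∂f_1/∂y = ∂(-2)/∂x - ∂(2*x^2 - 3*y + 2)/∂y = 3
Assembling: d(omega) = (3) dx ∧ dy.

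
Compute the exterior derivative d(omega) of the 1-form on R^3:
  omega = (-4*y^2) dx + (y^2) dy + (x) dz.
d(omega) = (8*y) dx ∧ dy + (1) dx ∧ dz

For a 1-form omega = sum_i f_i dx_i, the exterior derivative is
  d(omega) = sum_{i < j} (∂f_j/∂x_i - ∂f_i/∂x_j) dx_i ∧ dx_j.
  coefficient of dx ∧ dy: ∂f_2/∂x - ∂f_1/∂y = ∂(y^2)/∂x - ∂(-4*y^2)/∂y = 8*y
  coefficient of dx ∧ dz: ∂f_3/∂x - ∂f_1/∂z = ∂(x)/∂x - ∂(-4*y^2)/∂z = 1
Assembling: d(omega) = (8*y) dx ∧ dy + (1) dx ∧ dz.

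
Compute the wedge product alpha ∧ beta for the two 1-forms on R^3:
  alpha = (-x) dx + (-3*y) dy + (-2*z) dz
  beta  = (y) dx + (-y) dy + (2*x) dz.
alpha ∧ beta = (y*(x + 3*y)) dx ∧ dy + (-2*x^2 + 2*y*z) dx ∧ dz + (-2*y*(3*x + z)) dy ∧ dz

Distribute the wedge, using dx_i ∧ dx_j = -dx_j ∧ dx_i and dx_i ∧ dx_i = 0. For each pair (i, j) with i < j, the coefficient of dx_i ∧ dx_j in alpha ∧ beta is (alpha_i * beta_j - alpha_j * beta_i). Collecting: alpha ∧ beta = (y*(x + 3*y)) dx ∧ dy + (-2*x^2 + 2*y*z) dx ∧ dz + (-2*y*(3*x + z)) dy ∧ dz.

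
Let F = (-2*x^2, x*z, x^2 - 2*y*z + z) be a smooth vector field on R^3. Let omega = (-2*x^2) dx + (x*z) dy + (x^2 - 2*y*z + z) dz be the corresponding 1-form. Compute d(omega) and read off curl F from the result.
d(omega) = (-x - 2*z) dy ∧ dz + (-2*x) dz ∧ dx + (z) dx ∧ dy; curl F = (-x - 2*z, -2*x, z)

d omega = sum_{i<j} (∂f_j/∂x_i - ∂f_i/∂x_j) dx_i ∧ dx_j. Under the identification (dy ∧ dz, dz ∧ dx, dx ∧ dy) ↔ (e_x, e_y, e_z), the coefficients are exactly the components of curl F. Compute:
  ∂R/∂y - ∂Q/∂z = (-2*z) - (x) = -x - 2*z
  ∂P/∂z - ∂R/∂x = (0) - (2*x) = -2*x
  ∂Q/∂x - ∂P/∂y = (z) - (0) = z.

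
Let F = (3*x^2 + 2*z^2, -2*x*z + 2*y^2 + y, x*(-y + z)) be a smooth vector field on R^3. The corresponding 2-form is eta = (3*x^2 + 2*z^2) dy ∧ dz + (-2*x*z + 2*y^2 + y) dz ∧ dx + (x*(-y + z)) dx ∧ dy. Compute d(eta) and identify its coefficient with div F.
d(eta) = (7*x + 4*y + 1) dx ∧ dy ∧ dz; div F = 7*x + 4*y + 1

For a 2-form in R^3 of the form above, applying d gives a 3-form with coefficient ∂P/∂x + ∂Q/∂y + ∂R/∂z:
  ∂P/∂x = 6*x
  ∂Q/∂y = 4*y + 1
  ∂R/∂z = x
Sum = 7*x + 4*y + 1, which is exactly div F.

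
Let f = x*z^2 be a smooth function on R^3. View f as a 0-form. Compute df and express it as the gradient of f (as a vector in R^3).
df = (z^2) dx + (0) dy + (2*x*z) dz; grad f = (z^2, 0, 2*x*z)

For a 0-form f, d f = (∂f/∂x) dx + (∂f/∂y) dy + (∂f/∂z) dz. The components of the vector representation are exactly the entries of grad f in Cartesian coordinates:
  ∂f/∂x = z^2
  ∂f/∂y = 0
  ∂f/∂z = 2*x*z.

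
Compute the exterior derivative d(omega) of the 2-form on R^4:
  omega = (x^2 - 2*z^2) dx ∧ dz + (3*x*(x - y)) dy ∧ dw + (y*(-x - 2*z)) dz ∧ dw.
d(omega) = (6*x - 3*y) dx ∧ dy ∧ dw + (-y) dx ∧ dz ∧ dw + (-x - 2*z) dy ∧ dz ∧ dw

For a 2-form omega = sum_{i<j} g_{ij} dx_i ∧ dx_j, the exterior derivative is
  d(omega) = sum_{i<j} d(g_{ij}) ∧ dx_i ∧ dx_j = sum_{i<j, k} (∂g_{ij}/∂x_k) dx_k ∧ dx_i ∧ dx_j.
Expand each term, using dx_k ∧ dx_i ∧ dx_j = sgn(permutation) dx_{(a)} ∧ dx_{(b)} ∧ dx_{(c)} with (a < b < c) sorted:
  d(3*x*(x - y)) includes (∂/∂x)(3*x*(x - y)) dx = (6*x - 3*y) dx, which multiplied by dy ∧ dw gives (6*x - 3*y) dx ∧ dy ∧ dw
  d(y*(-x - 2*z)) includes (∂/∂x)(y*(-x - 2*z)) dx = (-y) dx, which multiplied by dz ∧ dw gives (-y) dx ∧ dz ∧ dw
  d(y*(-x - 2*z)) includes (∂/∂y)(y*(-x - 2*z)) dy = (-x - 2*z) dy, which multiplied by dz ∧ dw gives (-x - 2*z) dy ∧ dz ∧ dw
Collecting like 3-forms: d(omega) = (6*x - 3*y) dx ∧ dy ∧ dw + (-y) dx ∧ dz ∧ dw + (-x - 2*z) dy ∧ dz ∧ dw.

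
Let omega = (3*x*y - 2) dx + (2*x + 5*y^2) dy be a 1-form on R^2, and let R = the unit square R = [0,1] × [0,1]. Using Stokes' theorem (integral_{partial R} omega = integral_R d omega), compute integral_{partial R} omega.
integral_(partial R) omega = 1/2

Stokes: integral_partial_R omega = integral_R d omega with d omega = (∂Q/∂x - ∂P/∂y) dx ∧ dy.
  ∂Q/∂x = 2
  ∂P/∂y = 3*x
  integrand = ∂Q/∂x - ∂P/∂y = 2 - 3*x.
Integrating over R: integral_0^1 integral_0^1 (2 - 3*x) dx dy = 1/2.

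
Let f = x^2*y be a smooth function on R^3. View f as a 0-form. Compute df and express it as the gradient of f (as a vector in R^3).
df = (2*x*y) dx + (x^2) dy + (0) dz; grad f = (2*x*y, x^2, 0)

For a 0-form f, d f = (∂f/∂x) dx + (∂f/∂y) dy + (∂f/∂z) dz. The components of the vector representation are exactly the entries of grad f in Cartesian coordinates:
  ∂f/∂x = 2*x*y
  ∂f/∂y = x^2
  ∂f/∂z = 0.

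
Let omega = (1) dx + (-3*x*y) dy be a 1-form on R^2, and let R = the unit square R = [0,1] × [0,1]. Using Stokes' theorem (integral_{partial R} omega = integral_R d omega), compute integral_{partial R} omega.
integral_(partial R) omega = -3/2

Stokes: integral_partial_R omega = integral_R d omega with d omega = (∂Q/∂x - ∂P/∂y) dx ∧ dy.
  ∂Q/∂x = -3*y
  ∂P/∂y = 0
  integrand = ∂Q/∂x - ∂P/∂y = -3*y.
Integrating over R: integral_0^1 integral_0^1 (-3*y) dx dy = -3/2.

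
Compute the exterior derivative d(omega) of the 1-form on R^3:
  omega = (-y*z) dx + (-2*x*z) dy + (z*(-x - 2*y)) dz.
d(omega) = (-z) dx ∧ dy + (y - z) dx ∧ dz + (2*x - 2*z) dy ∧ dz

For a 1-form omega = sum_i f_i dx_i, the exterior derivative is
  d(omega) = sum_{i < j} (∂f_j/∂x_i - ∂f_i/∂x_j) dx_i ∧ dx_j.
  coefficient of dx ∧ dy: ∂f_2/∂x - ∂f_1/∂y = ∂(-2*x*z)/∂x - ∂(-y*z)/∂y = -z
  coefficient of dx ∧ dz: ∂f_3/∂x - ∂f_1/∂z = ∂(z*(-x - 2*y))/∂x - ∂(-y*z)/∂z = y - z
  coefficient of dy ∧ dz: ∂f_3/∂y - ∂f_2/∂z = ∂(z*(-x - 2*y))/∂y - ∂(-2*x*z)/∂z = 2*x - 2*z
Assembling: d(omega) = (-z) dx ∧ dy + (y - z) dx ∧ dz + (2*x - 2*z) dy ∧ dz.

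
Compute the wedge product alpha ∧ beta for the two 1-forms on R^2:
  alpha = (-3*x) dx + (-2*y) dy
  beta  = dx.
alpha ∧ beta = (2*y) dx ∧ dy

Distribute the wedge, using dx_i ∧ dx_j = -dx_j ∧ dx_i and dx_i ∧ dx_i = 0. For each pair (i, j) with i < j, the coefficient of dx_i ∧ dx_j in alpha ∧ beta is (alpha_i * beta_j - alpha_j * beta_i). Collecting: alpha ∧ beta = (2*y) dx ∧ dy.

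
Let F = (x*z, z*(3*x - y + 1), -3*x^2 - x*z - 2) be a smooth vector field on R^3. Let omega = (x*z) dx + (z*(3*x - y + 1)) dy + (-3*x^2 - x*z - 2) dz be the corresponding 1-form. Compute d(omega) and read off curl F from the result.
d(omega) = (-3*x + y - 1) dy ∧ dz + (7*x + z) dz ∧ dx + (3*z) dx ∧ dy; curl F = (-3*x + y - 1, 7*x + z, 3*z)

d omega = sum_{i<j} (∂f_j/∂x_i - ∂f_i/∂x_j) dx_i ∧ dx_j. Under the identification (dy ∧ dz, dz ∧ dx, dx ∧ dy) ↔ (e_x, e_y, e_z), the coefficients are exactly the components of curl F. Compute:
  ∂R/∂y - ∂Q/∂z = (0) - (3*x - y + 1) = -3*x + y - 1
  ∂P/∂z - ∂R/∂x = (x) - (-6*x - z) = 7*x + z
  ∂Q/∂x - ∂P/∂y = (3*z) - (0) = 3*z.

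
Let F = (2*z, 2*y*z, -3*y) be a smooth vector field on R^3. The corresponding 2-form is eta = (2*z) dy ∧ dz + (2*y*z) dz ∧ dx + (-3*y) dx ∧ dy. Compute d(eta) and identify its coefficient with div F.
d(eta) = (2*z) dx ∧ dy ∧ dz; div F = 2*z

For a 2-form in R^3 of the form above, applying d gives a 3-form with coefficient ∂P/∂x + ∂Q/∂y + ∂R/∂z:
  ∂P/∂x = 0
  ∂Q/∂y = 2*z
  ∂R/∂z = 0
Sum = 2*z, which is exactly div F.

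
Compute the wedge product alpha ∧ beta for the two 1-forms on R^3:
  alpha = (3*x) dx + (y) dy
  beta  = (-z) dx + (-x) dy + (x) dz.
alpha ∧ beta = (-3*x^2 + y*z) dx ∧ dy + (3*x^2) dx ∧ dz + (x*y) dy ∧ dz

Distribute the wedge, using dx_i ∧ dx_j = -dx_j ∧ dx_i and dx_i ∧ dx_i = 0. For each pair (i, j) with i < j, the coefficient of dx_i ∧ dx_j in alpha ∧ beta is (alpha_i * beta_j - alpha_j * beta_i). Collecting: alpha ∧ beta = (-3*x^2 + y*z) dx ∧ dy + (3*x^2) dx ∧ dz + (x*y) dy ∧ dz.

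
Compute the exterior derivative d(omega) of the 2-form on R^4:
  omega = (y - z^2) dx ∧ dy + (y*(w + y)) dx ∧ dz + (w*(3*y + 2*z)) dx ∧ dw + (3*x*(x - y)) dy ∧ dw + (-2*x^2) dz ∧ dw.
d(omega) = (-w - 2*y - 2*z) dx ∧ dy ∧ dz + (-2*w - 4*x + y) dx ∧ dz ∧ dw + (-3*w + 6*x - 3*y) dx ∧ dy ∧ dw

For a 2-form omega = sum_{i<j} g_{ij} dx_i ∧ dx_j, the exterior derivative is
  d(omega) = sum_{i<j} d(g_{ij}) ∧ dx_i ∧ dx_j = sum_{i<j, k} (∂g_{ij}/∂x_k) dx_k ∧ dx_i ∧ dx_j.
Expand each term, using dx_k ∧ dx_i ∧ dx_j = sgn(permutation) dx_{(a)} ∧ dx_{(b)} ∧ dx_{(c)} with (a < b < c) sorted:
  d(y - z^2) includes (∂/∂z)(y - z^2) dz = (-2*z) dz, which multiplied by dx ∧ dy gives (-2*z) dx ∧ dy ∧ dz
  d(y*(w + y)) includes (∂/∂y)(y*(w + y)) dy = (w + 2*y) dy, which multiplied by dx ∧ dz gives (-w - 2*y) dx ∧ dy ∧ dz
  d(y*(w + y)) includes (∂/∂w)(y*(w + y)) dw = (y) dw, which multiplied by dx ∧ dz gives (y) dx ∧ dz ∧ dw
  d(w*(3*y + 2*z)) includes (∂/∂y)(w*(3*y + 2*z)) dy = (3*w) dy, which multiplied by dx ∧ dw gives (-3*w) dx ∧ dy ∧ dw
  d(w*(3*y + 2*z)) includes (∂/∂z)(w*(3*y + 2*z)) dz = (2*w) dz, which multiplied by dx ∧ dw gives (-2*w) dx ∧ dz ∧ dw
  d(3*x*(x - y)) includes (∂/∂x)(3*x*(x - y)) dx = (6*x - 3*y) dx, which multiplied by dy ∧ dw gives (6*x - 3*y) dx ∧ dy ∧ dw
  d(-2*x^2) includes (∂/∂x)(-2*x^2) dx = (-4*x) dx, which multiplied by dz ∧ dw gives (-4*x) dx ∧ dz ∧ dw
Collecting like 3-forms: d(omega) = (-w - 2*y - 2*z) dx ∧ dy ∧ dz + (-2*w - 4*x + y) dx ∧ dz ∧ dw + (-3*w + 6*x - 3*y) dx ∧ dy ∧ dw.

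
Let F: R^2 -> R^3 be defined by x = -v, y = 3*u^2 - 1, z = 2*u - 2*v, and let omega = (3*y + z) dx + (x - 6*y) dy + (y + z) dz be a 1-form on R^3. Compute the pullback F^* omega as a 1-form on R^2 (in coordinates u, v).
F^* omega = (-108*u^3 + 6*u^2 - 6*u*v + 40*u - 4*v - 2) du + (-15*u^2 - 6*u + 6*v + 5) dv

Using F^*(f dg) = (f ∘ F) d(g ∘ F), substitute each coordinate x_i by F_i(u, v) in f_i, and replace dx_i by d F_i = (∂F_i/∂u) du + (∂F_i/∂v) dv.
  For the x component: f_1(F) = 9*u^2 + 2*u - 2*v - 3; d F_1 = (0) du + (-1) dv
  For the y component: f_2(F) = -18*u^2 - v + 6; d F_2 = (6*u) du + (0) dv
  For the z component: f_3(F) = 3*u^2 + 2*u - 2*v - 1; d F_3 = (2) du + (-2) dv
Combining and collecting du, dv coefficients:
  coeff of du: -108*u^3 + 6*u^2 - 6*u*v + 40*u - 4*v - 2
  coeff of dv: -15*u^2 - 6*u + 6*v + 5
F^* omega = (-108*u^3 + 6*u^2 - 6*u*v + 40*u - 4*v - 2) du + (-15*u^2 - 6*u + 6*v + 5) dv.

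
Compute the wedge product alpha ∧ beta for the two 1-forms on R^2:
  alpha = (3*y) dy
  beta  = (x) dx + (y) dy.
alpha ∧ beta = (-3*x*y) dx ∧ dy

Distribute the wedge, using dx_i ∧ dx_j = -dx_j ∧ dx_i and dx_i ∧ dx_i = 0. For each pair (i, j) with i < j, the coefficient of dx_i ∧ dx_j in alpha ∧ beta is (alpha_i * beta_j - alpha_j * beta_i). Collecting: alpha ∧ beta = (-3*x*y) dx ∧ dy.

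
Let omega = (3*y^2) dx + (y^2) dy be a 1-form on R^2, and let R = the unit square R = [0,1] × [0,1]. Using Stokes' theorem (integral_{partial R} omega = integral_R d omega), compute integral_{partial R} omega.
integral_(partial R) omega = -3

Stokes: integral_partial_R omega = integral_R d omega with d omega = (∂Q/∂x - ∂P/∂y) dx ∧ dy.
  ∂Q/∂x = 0
  ∂P/∂y = 6*y
  integrand = ∂Q/∂x - ∂P/∂y = -6*y.
Integrating over R: integral_0^1 integral_0^1 (-6*y) dx dy = -3.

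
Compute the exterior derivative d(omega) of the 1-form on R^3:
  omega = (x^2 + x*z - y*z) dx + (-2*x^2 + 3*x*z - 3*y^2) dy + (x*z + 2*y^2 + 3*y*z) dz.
d(omega) = (-4*x + 4*z) dx ∧ dy + (-x + y + z) dx ∧ dz + (-3*x + 4*y + 3*z) dy ∧ dz

For a 1-form omega = sum_i f_i dx_i, the exterior derivative is
  d(omega) = sum_{i < j} (∂f_j/∂x_i - ∂f_i/∂x_j) dx_i ∧ dx_j.
  coefficient of dx ∧ dy: ∂f_2/∂x - ∂f_1/∂y = ∂(-2*x^2 + 3*x*z - 3*y^2)/∂x - ∂(x^2 + x*z - y*z)/∂y = -4*x + 4*z
  coefficient of dx ∧ dz: ∂f_3/∂x - ∂f_1/∂z = ∂(x*z + 2*y^2 + 3*y*z)/∂x - ∂(x^2 + x*z - y*z)/∂z = -x + y + z
  coefficient of dy ∧ dz: ∂f_3/∂y - ∂f_2/∂z = ∂(x*z + 2*y^2 + 3*y*z)/∂y - ∂(-2*x^2 + 3*x*z - 3*y^2)/∂z = -3*x + 4*y + 3*z
Assembling: d(omega) = (-4*x + 4*z) dx ∧ dy + (-x + y + z) dx ∧ dz + (-3*x + 4*y + 3*z) dy ∧ dz.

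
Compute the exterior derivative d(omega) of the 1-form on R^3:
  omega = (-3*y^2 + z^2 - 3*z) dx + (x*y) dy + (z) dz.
d(omega) = (7*y) dx ∧ dy + (3 - 2*z) dx ∧ dz

For a 1-form omega = sum_i f_i dx_i, the exterior derivative is
  d(omega) = sum_{i < j} (∂f_j/∂x_i - ∂f_i/∂x_j) dx_i ∧ dx_j.
  coefficient of dx ∧ dy: ∂f_2/∂x - ∂f_1/∂y = ∂(x*y)/∂x - ∂(-3*y^2 + z^2 - 3*z)/∂y = 7*y
  coefficient of dx ∧ dz: ∂f_3/∂x - ∂f_1/∂z = ∂(z)/∂x - ∂(-3*y^2 + z^2 - 3*z)/∂z = 3 - 2*z
Assembling: d(omega) = (7*y) dx ∧ dy + (3 - 2*z) dx ∧ dz.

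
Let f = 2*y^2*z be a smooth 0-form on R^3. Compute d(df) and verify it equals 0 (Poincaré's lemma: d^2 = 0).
d(df) = 0

Step 1: df = sum_i (∂f/∂x_i) dx_i = (0) dx + (4*y*z) dy + (2*y^2) dz.
Step 2: Apply d again. Using the 1-form formula, the coefficient of dx ∧ dy in d(df) is ∂^2 f/∂x ∂y - ∂^2 f/∂y ∂x = (0) - (0) = 0 (equality of mixed partials for smooth f).
Similarly for dx ∧ dz and dy ∧ dz — all coefficients vanish. So d(df) = 0.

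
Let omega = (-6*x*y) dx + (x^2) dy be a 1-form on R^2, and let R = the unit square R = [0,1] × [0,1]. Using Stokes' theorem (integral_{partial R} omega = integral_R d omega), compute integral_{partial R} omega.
integral_(partial R) omega = 4

Stokes: integral_partial_R omega = integral_R d omega with d omega = (∂Q/∂x - ∂P/∂y) dx ∧ dy.
  ∂Q/∂x = 2*x
  ∂P/∂y = -6*x
  integrand = ∂Q/∂x - ∂P/∂y = 8*x.
Integrating over R: integral_0^1 integral_0^1 (8*x) dx dy = 4.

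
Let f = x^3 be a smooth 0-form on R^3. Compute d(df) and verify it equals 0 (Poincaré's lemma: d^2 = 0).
d(df) = 0

Step 1: df = sum_i (∂f/∂x_i) dx_i = (3*x^2) dx + (0) dy + (0) dz.
Step 2: Apply d again. Using the 1-form formula, the coefficient of dx ∧ dy in d(df) is ∂^2 f/∂x ∂y - ∂^2 f/∂y ∂x = (0) - (0) = 0 (equality of mixed partials for smooth f).
Similarly for dx ∧ dz and dy ∧ dz — all coefficients vanish. So d(df) = 0.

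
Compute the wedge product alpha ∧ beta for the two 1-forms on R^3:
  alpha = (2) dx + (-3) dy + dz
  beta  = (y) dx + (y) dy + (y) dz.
alpha ∧ beta = (5*y) dx ∧ dy + (y) dx ∧ dz + (-4*y) dy ∧ dz

Distribute the wedge, using dx_i ∧ dx_j = -dx_j ∧ dx_i and dx_i ∧ dx_i = 0. For each pair (i, j) with i < j, the coefficient of dx_i ∧ dx_j in alpha ∧ beta is (alpha_i * beta_j - alpha_j * beta_i). Collecting: alpha ∧ beta = (5*y) dx ∧ dy + (y) dx ∧ dz + (-4*y) dy ∧ dz.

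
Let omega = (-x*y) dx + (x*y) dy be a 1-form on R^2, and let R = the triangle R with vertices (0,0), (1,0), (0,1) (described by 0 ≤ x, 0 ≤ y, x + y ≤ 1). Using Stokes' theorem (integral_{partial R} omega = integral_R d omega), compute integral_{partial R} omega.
integral_(partial R) omega = 1/3

Stokes: integral_partial_R omega = integral_R d omega with d omega = (∂Q/∂x - ∂P/∂y) dx ∧ dy.
  ∂Q/∂x = y
  ∂P/∂y = -x
  integrand = ∂Q/∂x - ∂P/∂y = x + y.
Integrating over R: integral_0^1 integral_0^{1-x} (x + y) dy dx = 1/3.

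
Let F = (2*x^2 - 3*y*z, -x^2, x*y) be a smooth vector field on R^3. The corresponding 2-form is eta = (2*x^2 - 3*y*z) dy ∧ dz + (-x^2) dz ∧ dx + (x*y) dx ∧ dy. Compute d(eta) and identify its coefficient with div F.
d(eta) = (4*x) dx ∧ dy ∧ dz; div F = 4*x

For a 2-form in R^3 of the form above, applying d gives a 3-form with coefficient ∂P/∂x + ∂Q/∂y + ∂R/∂z:
  ∂P/∂x = 4*x
  ∂Q/∂y = 0
  ∂R/∂z = 0
Sum = 4*x, which is exactly div F.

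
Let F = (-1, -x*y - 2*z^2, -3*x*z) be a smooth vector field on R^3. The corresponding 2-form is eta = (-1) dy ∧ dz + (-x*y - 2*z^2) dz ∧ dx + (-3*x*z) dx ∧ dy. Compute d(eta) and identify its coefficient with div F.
d(eta) = (-4*x) dx ∧ dy ∧ dz; div F = -4*x

For a 2-form in R^3 of the form above, applying d gives a 3-form with coefficient ∂P/∂x + ∂Q/∂y + ∂R/∂z:
  ∂P/∂x = 0
  ∂Q/∂y = -x
  ∂R/∂z = -3*x
Sum = -4*x, which is exactly div F.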